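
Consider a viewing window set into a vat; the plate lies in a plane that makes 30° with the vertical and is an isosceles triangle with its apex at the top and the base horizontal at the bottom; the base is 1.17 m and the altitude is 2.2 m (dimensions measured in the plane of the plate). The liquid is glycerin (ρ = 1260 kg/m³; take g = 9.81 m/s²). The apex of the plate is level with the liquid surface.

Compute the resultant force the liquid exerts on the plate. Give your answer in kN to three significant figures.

F ≈ 20.2 kN

γ = ρg = 1260 × 9.81 / 1000 = 12.3606 kN/m³.
The plate makes 30° with the vertical, i.e. θ = 90° − 30° = 60° to the horizontal. Measuring y along the incline from the free-surface line, vertical depth h = y·sinθ with sinθ = 0.866025.
With the apex up, the centroid sits 2h/3 = 2 × 2.2/3 = 1.46667 m below the apex, so y_c = 1.46667 m and h_c = 1.46667 × 0.866025 = 1.27017 m.
A = ½ × 1.17 × 2.2 = 1.287 m².
Resultant F = γ·h_c·A = 12.3606 × 1.27017 × 1.287 = 20.206 kN.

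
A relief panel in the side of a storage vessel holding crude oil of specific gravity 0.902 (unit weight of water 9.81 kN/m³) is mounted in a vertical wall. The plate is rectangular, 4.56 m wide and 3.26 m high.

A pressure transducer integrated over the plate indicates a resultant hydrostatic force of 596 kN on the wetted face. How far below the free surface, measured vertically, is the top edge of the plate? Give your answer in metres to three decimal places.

γ = 0.902 × 9.81 = 8.84862 kN/m³.
A = 4.56 × 3.26 = 14.8656 m².
From F = γ·h_c·A, the centroid depth is h_c = 596/(8.84862 × 14.8656) = 4.53094 m.
The centroid lies 3.26/2 = 1.63 m below the top edge, so the top edge sits at h_top = 4.53094 − 1.63 = 2.90094 m below the surface.

d_top ≈ 2.901 m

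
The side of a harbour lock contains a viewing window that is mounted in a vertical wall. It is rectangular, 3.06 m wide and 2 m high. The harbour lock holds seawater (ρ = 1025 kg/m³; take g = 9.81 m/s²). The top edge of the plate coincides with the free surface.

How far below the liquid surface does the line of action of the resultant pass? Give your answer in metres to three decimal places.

γ = ρg = 1025 × 9.81 / 1000 = 10.05525 kN/m³.
The centroid lies 2/2 = 1 m below the top edge, so the centroid depth is h_c = 1 m.
A = 3.06 × 2 = 6.12 m².
Resultant F = γ·h_c·A = 10.05525 × 1 × 6.12 = 61.5381 kN.
I_c = b·h³/12 = 3.06 × 2³/12 = 2.04 m⁴.
Centre of pressure: y_p = y_c + I_c/(y_c·A) = 1 + 2.04/(1 × 6.12) = 1 + 0.333333 = 1.33333 m along the plane.

h_p = 1.333 m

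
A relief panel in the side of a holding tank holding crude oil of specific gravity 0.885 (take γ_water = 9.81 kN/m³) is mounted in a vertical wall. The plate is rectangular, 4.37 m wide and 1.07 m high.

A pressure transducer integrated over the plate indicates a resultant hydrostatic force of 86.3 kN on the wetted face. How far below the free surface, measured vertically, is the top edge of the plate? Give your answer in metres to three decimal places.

d_top ≈ 1.591 m

γ = 0.885 × 9.81 = 8.68185 kN/m³.
A = 4.37 × 1.07 = 4.6759 m².
From F = γ·h_c·A, the centroid depth is h_c = 86.3/(8.68185 × 4.6759) = 2.12585 m.
The centroid lies 1.07/2 = 0.535 m below the top edge, so the top edge sits at h_top = 2.12585 − 0.535 = 1.59085 m below the surface.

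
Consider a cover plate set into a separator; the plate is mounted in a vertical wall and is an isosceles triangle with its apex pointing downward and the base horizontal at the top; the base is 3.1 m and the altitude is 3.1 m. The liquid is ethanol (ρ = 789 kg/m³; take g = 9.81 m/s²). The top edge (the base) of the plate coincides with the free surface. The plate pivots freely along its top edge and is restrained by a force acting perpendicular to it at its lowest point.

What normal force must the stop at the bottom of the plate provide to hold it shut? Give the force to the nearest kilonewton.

P ≈ 19 kN

γ = ρg = 789 × 9.81 / 1000 = 7.74009 kN/m³.
With the apex down, the centroid sits h/3 = 3.1/3 = 1.03333 m below the base (the top edge), so the centroid depth is h_c = 1.03333 m.
A = ½ × 3.1 × 3.1 = 4.805 m².
Resultant F = γ·h_c·A = 7.74009 × 1.03333 × 4.805 = 38.4307 kN.
I_c = b·h³/36 = 3.1 × 3.1³/36 = 2.56534 m⁴.
Centre of pressure: y_p = y_c + I_c/(y_c·A) = 1.03333 + 2.56534/(1.03333 × 4.805) = 1.03333 + 0.516669 = 1.55 m along the plane.
The resultant acts 1.03333 + 0.516669 = 1.55 m (along the plate) below the hinge at the top edge, so the moment about the hinge is M = F × 1.55 = 38.4307 × 1.55 = 59.5676 kN·m.
A normal force at the bottom, 3.1 m from the hinge, must supply this moment: P = 59.5676/3.1 = 19.2154 kN.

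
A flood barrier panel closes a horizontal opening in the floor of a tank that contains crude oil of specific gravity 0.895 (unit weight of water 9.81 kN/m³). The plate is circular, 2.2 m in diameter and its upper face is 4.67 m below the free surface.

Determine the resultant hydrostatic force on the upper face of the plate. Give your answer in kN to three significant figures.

F ≈ 156 kN

γ = 0.895 × 9.81 = 8.77995 kN/m³.
The plate is horizontal, so pressure is uniform at p = γ·h = 8.77995 × 4.67 = 41.0024 kN/m².
A = π(1.1)² = 3.80133 m².
F = p·A = 41.0024 × 3.80133 = 155.864 kN.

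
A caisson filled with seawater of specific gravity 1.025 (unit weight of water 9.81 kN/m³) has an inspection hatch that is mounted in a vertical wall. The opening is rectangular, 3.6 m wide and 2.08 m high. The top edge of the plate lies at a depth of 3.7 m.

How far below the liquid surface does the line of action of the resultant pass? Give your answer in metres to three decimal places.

γ = 1.025 × 9.81 = 10.05525 kN/m³.
The centroid lies 2.08/2 = 1.04 m below the top edge, so the centroid depth is h_c = 3.7 + 1.04 = 4.74 m.
A = 3.6 × 2.08 = 7.488 m².
Resultant F = γ·h_c·A = 10.05525 × 4.74 × 7.488 = 356.892 kN.
I_c = b·h³/12 = 3.6 × 2.08³/12 = 2.69967 m⁴.
Centre of pressure: y_p = y_c + I_c/(y_c·A) = 4.74 + 2.69967/(4.74 × 7.488) = 4.74 + 0.0760618 = 4.81606 m along the plane.

h_p = 4.816 m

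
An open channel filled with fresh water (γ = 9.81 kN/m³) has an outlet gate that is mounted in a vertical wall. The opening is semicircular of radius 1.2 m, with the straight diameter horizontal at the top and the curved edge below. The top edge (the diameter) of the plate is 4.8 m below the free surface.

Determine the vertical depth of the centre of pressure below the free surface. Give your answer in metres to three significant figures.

h_p = 5.33 m

γ = 9.81 kN/m³.
The centroid of a semicircle lies 4r/(3π) = 0.509296 m from the diameter, here below the top edge, so the centroid depth is h_c = 4.8 + 0.509296 = 5.3093 m.
A = πr²/2 = π × 1.2²/2 = 2.26195 m².
Resultant F = γ·h_c·A = 9.81 × 5.3093 × 2.26195 = 117.812 kN.
I_c = (π/8 − 8/(9π))·r⁴ = 0.109757 × 1.2⁴ = 0.227592 m⁴.
Centre of pressure: y_p = y_c + I_c/(y_c·A) = 5.3093 + 0.227592/(5.3093 × 2.26195) = 5.3093 + 0.0189512 = 5.32825 m along the plane.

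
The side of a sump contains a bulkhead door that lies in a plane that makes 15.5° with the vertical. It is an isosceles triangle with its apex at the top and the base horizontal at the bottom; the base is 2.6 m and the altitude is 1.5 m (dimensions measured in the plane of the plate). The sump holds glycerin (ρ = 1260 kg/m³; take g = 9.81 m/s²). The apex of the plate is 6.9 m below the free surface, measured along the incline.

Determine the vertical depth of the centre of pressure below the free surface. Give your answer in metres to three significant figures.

h_p = 7.63 m

γ = ρg = 1260 × 9.81 / 1000 = 12.3606 kN/m³.
The plate makes 15.5° with the vertical, i.e. θ = 90° − 15.5° = 74.5° to the horizontal. Measuring y along the incline from the free-surface line, vertical depth h = y·sinθ with sinθ = 0.963630.
With the apex up, the centroid sits 2h/3 = 2 × 1.5/3 = 1 m below the apex, so y_c = 6.9 + 1 = 7.9 m and h_c = 7.9 × 0.963630 = 7.61268 m.
A = ½ × 2.6 × 1.5 = 1.95 m².
Resultant F = γ·h_c·A = 12.3606 × 7.61268 × 1.95 = 183.49 kN.
I_c = b·h³/36 = 2.6 × 1.5³/36 = 0.24375 m⁴.
Centre of pressure: y_p = y_c + I_c/(y_c·A) = 7.9 + 0.24375/(7.9 × 1.95) = 7.9 + 0.0158228 = 7.91582 m along the plane.
Vertically, h_p = y_p·sinθ = 7.91582 × 0.963630 = 7.62792 m.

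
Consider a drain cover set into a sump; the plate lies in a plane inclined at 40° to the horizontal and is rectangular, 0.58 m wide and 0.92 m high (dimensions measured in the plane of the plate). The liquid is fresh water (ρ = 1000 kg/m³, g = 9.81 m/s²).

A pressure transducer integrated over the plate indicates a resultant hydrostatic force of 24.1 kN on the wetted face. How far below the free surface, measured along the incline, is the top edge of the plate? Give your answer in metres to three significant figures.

y_top ≈ 6.70 m

γ = ρg = 1000 × 9.81 = 9810 N/m³ = 9.81 kN/m³.
A = 0.58 × 0.92 = 0.5336 m².
From F = γ·h_c·A, the centroid depth is h_c = 24.1/(9.81 × 0.5336) = 4.60397 m.
Let θ = 40° be the plate's angle to the horizontal; measure y along the incline from where the plane meets the free surface. Vertical depth h = y·sinθ with sinθ = 0.642788.
Along the incline, y_c = h_c/sinθ = 4.60397/0.642788 = 7.1625 m.
The centroid lies 0.92/2 = 0.46 m below the top edge, so the top edge sits at y_top = 7.1625 − 0.46 = 6.7025 m along the incline.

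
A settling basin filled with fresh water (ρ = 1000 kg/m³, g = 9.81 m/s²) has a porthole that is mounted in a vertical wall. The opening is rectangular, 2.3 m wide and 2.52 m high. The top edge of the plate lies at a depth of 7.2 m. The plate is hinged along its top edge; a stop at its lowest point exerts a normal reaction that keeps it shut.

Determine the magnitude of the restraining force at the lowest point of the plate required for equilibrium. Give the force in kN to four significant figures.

P ≈ 252.5 kN

γ = ρg = 1000 × 9.81 = 9810 N/m³ = 9.81 kN/m³.
The centroid lies 2.52/2 = 1.26 m below the top edge, so the centroid depth is h_c = 7.2 + 1.26 = 8.46 m.
A = 2.3 × 2.52 = 5.796 m².
Resultant F = γ·h_c·A = 9.81 × 8.46 × 5.796 = 481.025 kN.
I_c = b·h³/12 = 2.3 × 2.52³/12 = 3.06724 m⁴.
Centre of pressure: y_p = y_c + I_c/(y_c·A) = 8.46 + 3.06724/(8.46 × 5.796) = 8.46 + 0.0625531 = 8.52255 m along the plane.
The resultant acts 1.26 + 0.0625531 = 1.32255 m (along the plate) below the hinge at the top edge, so the moment about the hinge is M = F × 1.32255 = 481.025 × 1.32255 = 636.18 kN·m.
A normal force at the bottom, 2.52 m from the hinge, must supply this moment: P = 636.18/2.52 = 252.452 kN.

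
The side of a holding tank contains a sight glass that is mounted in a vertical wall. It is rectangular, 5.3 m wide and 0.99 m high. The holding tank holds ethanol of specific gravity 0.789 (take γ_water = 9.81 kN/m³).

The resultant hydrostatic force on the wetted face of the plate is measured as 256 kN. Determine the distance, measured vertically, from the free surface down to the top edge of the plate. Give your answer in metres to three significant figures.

γ = 0.789 × 9.81 = 7.74009 kN/m³.
A = 5.3 × 0.99 = 5.247 m².
From F = γ·h_c·A, the centroid depth is h_c = 256/(7.74009 × 5.247) = 6.30352 m.
The centroid lies 0.99/2 = 0.495 m below the top edge, so the top edge sits at h_top = 6.30352 − 0.495 = 5.80852 m below the surface.

d_top ≈ 5.81 m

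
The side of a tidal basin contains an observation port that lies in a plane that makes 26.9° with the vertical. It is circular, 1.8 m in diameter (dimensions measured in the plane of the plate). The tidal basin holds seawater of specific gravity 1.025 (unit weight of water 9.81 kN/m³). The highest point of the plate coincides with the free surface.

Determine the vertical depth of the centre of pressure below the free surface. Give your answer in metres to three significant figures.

γ = 1.025 × 9.81 = 10.05525 kN/m³.
The plate makes 26.9° with the vertical, i.e. θ = 90° − 26.9° = 63.1° to the horizontal. Measuring y along the incline from the free-surface line, vertical depth h = y·sinθ with sinθ = 0.891798.
The centroid is at the centre, 0.9 m below the top of the plate, so y_c = 0.9 m and h_c = 0.9 × 0.891798 = 0.802618 m.
A = π(0.9)² = 2.54469 m².
Resultant F = γ·h_c·A = 10.05525 × 0.802618 × 2.54469 = 20.537 kN.
I_c = πr⁴/4 = π × 0.9⁴/4 = 0.5153 m⁴.
Centre of pressure: y_p = y_c + I_c/(y_c·A) = 0.9 + 0.5153/(0.9 × 2.54469) = 0.9 + 0.225 = 1.125 m along the plane.
Vertically, h_p = y_p·sinθ = 1.125 × 0.891798 = 1.00327 m.

h_p = 1.00 m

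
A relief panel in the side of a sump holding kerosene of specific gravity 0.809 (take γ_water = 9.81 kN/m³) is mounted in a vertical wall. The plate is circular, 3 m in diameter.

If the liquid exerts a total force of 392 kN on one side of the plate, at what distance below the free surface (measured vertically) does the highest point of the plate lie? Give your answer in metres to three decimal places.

γ = 0.809 × 9.81 = 7.93629 kN/m³.
A = π(1.5)² = 7.06858 m².
From F = γ·h_c·A, the centroid depth is h_c = 392/(7.93629 × 7.06858) = 6.98773 m.
The centroid is at the centre, 1.5 m below the top of the plate, so the highest point sits at h_top = 6.98773 − 1.5 = 5.48773 m below the surface.

d_top ≈ 5.488 m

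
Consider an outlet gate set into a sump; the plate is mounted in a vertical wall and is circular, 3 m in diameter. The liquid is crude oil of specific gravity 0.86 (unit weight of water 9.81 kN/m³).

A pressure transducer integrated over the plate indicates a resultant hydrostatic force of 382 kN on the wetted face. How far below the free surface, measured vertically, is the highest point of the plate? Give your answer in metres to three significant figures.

γ = 0.86 × 9.81 = 8.4366 kN/m³.
A = π(1.5)² = 7.06858 m².
From F = γ·h_c·A, the centroid depth is h_c = 382/(8.4366 × 7.06858) = 6.40566 m.
The centroid is at the centre, 1.5 m below the top of the plate, so the highest point sits at h_top = 6.40566 − 1.5 = 4.90566 m below the surface.

d_top ≈ 4.91 m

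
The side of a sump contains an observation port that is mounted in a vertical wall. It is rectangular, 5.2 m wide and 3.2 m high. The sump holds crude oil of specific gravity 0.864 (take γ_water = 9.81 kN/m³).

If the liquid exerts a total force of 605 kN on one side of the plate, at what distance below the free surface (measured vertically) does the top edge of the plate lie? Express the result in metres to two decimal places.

γ = 0.864 × 9.81 = 8.47584 kN/m³.
A = 5.2 × 3.2 = 16.64 m².
From F = γ·h_c·A, the centroid depth is h_c = 605/(8.47584 × 16.64) = 4.28962 m.
The centroid lies 3.2/2 = 1.6 m below the top edge, so the top edge sits at h_top = 4.28962 − 1.6 = 2.68962 m below the surface.

d_top ≈ 2.69 m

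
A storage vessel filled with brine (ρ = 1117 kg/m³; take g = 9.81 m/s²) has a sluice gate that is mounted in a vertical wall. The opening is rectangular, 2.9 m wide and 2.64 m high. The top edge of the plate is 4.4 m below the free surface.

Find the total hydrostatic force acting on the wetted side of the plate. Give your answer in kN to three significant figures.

γ = ρg = 1117 × 9.81 / 1000 = 10.95777 kN/m³.
The centroid lies 2.64/2 = 1.32 m below the top edge, so the centroid depth is h_c = 4.4 + 1.32 = 5.72 m.
A = 2.9 × 2.64 = 7.656 m².
Resultant F = γ·h_c·A = 10.95777 × 5.72 × 7.656 = 479.866 kN.

F ≈ 480 kN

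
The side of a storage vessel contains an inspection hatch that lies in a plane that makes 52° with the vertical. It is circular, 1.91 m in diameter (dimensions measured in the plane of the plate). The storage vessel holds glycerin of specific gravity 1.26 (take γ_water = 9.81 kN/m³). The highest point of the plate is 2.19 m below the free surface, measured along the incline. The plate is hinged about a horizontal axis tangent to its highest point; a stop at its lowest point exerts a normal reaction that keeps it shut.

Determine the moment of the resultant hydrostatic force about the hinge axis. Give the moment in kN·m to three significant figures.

γ = 1.26 × 9.81 = 12.3606 kN/m³.
The plate makes 52° with the vertical, i.e. θ = 90° − 52° = 38° to the horizontal. Measuring y along the incline from the free-surface line, vertical depth h = y·sinθ with sinθ = 0.615661.
The centroid is at the centre, 0.955 m below the top of the plate, so y_c = 2.19 + 0.955 = 3.145 m and h_c = 3.145 × 0.615661 = 1.93625 m.
A = π(0.955)² = 2.86521 m².
Resultant F = γ·h_c·A = 12.3606 × 1.93625 × 2.86521 = 68.5737 kN.
I_c = πr⁴/4 = π × 0.955⁴/4 = 0.653286 m⁴.
Centre of pressure: y_p = y_c + I_c/(y_c·A) = 3.145 + 0.653286/(3.145 × 2.86521) = 3.145 + 0.072498 = 3.2175 m along the plane.
The resultant acts 0.955 + 0.072498 = 1.0275 m (along the plate) below the hinge at the top edge, so the moment about the hinge is M = F × 1.0275 = 68.5737 × 1.0275 = 70.4595 kN·m.

M ≈ 70.5 kN·m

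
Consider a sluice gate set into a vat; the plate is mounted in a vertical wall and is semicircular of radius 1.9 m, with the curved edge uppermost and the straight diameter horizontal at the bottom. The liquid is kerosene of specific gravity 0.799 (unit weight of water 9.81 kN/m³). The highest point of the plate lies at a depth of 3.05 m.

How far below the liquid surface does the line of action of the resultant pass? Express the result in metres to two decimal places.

γ = 0.799 × 9.81 = 7.83819 kN/m³.
The centroid lies 4r/(3π) = 0.806385 m above the diameter, so r − 4r/(3π) = 1.9 − 0.806385 = 1.09361 m below the topmost point, so the centroid depth is h_c = 3.05 + 1.09361 = 4.14361 m.
A = πr²/2 = π × 1.9²/2 = 5.67057 m².
Resultant F = γ·h_c·A = 7.83819 × 4.14361 × 5.67057 = 184.171 kN.
I_c = (π/8 − 8/(9π))·r⁴ = 0.109757 × 1.9⁴ = 1.43036 m⁴.
Centre of pressure: y_p = y_c + I_c/(y_c·A) = 4.14361 + 1.43036/(4.14361 × 5.67057) = 4.14361 + 0.0608751 = 4.20449 m along the plane.

h_p = 4.20 m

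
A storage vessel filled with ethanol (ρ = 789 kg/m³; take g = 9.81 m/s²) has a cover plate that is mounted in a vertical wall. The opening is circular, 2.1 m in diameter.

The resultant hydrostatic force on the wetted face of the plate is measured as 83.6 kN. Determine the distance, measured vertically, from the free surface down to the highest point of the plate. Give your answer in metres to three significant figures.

γ = ρg = 789 × 9.81 / 1000 = 7.74009 kN/m³.
A = π(1.05)² = 3.46361 m².
From F = γ·h_c·A, the centroid depth is h_c = 83.6/(7.74009 × 3.46361) = 3.1184 m.
The centroid is at the centre, 1.05 m below the top of the plate, so the highest point sits at h_top = 3.1184 − 1.05 = 2.0684 m below the surface.

d_top ≈ 2.07 m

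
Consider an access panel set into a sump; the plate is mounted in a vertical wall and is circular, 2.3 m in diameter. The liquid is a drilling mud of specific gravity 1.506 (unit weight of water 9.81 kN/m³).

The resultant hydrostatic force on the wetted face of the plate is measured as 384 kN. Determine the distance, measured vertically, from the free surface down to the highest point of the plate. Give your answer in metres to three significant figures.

γ = 1.506 × 9.81 = 14.77386 kN/m³.
A = π(1.15)² = 4.15476 m².
From F = γ·h_c·A, the centroid depth is h_c = 384/(14.77386 × 4.15476) = 6.25592 m.
The centroid is at the centre, 1.15 m below the top of the plate, so the highest point sits at h_top = 6.25592 − 1.15 = 5.10592 m below the surface.

d_top ≈ 5.11 m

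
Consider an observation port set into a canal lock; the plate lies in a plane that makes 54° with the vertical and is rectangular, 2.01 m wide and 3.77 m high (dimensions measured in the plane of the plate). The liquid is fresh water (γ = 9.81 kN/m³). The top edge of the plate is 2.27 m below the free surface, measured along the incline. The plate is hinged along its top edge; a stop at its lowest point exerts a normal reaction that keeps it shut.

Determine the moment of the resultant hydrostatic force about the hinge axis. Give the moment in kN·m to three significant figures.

M ≈ 394 kN·m

γ = 9.81 kN/m³.
The plate makes 54° with the vertical, i.e. θ = 90° − 54° = 36° to the horizontal. Measuring y along the incline from the free-surface line, vertical depth h = y·sinθ with sinθ = 0.587785.
The centroid lies 3.77/2 = 1.885 m below the top edge, so y_c = 2.27 + 1.885 = 4.155 m and h_c = 4.155 × 0.587785 = 2.44225 m.
A = 2.01 × 3.77 = 7.5777 m².
Resultant F = γ·h_c·A = 9.81 × 2.44225 × 7.5777 = 181.55 kN.
I_c = b·h³/12 = 2.01 × 3.77³/12 = 8.97509 m⁴.
Centre of pressure: y_p = y_c + I_c/(y_c·A) = 4.155 + 8.97509/(4.155 × 7.5777) = 4.155 + 0.285056 = 4.44006 m along the plane.
The resultant acts 1.885 + 0.285056 = 2.17006 m (along the plate) below the hinge at the top edge, so the moment about the hinge is M = F × 2.17006 = 181.55 × 2.17006 = 393.974 kN·m.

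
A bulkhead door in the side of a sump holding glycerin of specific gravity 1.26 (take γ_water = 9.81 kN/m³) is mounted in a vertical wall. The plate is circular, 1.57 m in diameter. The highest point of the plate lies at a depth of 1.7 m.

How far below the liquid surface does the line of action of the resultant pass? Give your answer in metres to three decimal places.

γ = 1.26 × 9.81 = 12.3606 kN/m³.
The centroid is at the centre, 0.785 m below the top of the plate, so the centroid depth is h_c = 1.7 + 0.785 = 2.485 m.
A = π(0.785)² = 1.93593 m².
Resultant F = γ·h_c·A = 12.3606 × 2.485 × 1.93593 = 59.4642 kN.
I_c = πr⁴/4 = π × 0.785⁴/4 = 0.298242 m⁴.
Centre of pressure: y_p = y_c + I_c/(y_c·A) = 2.485 + 0.298242/(2.485 × 1.93593) = 2.485 + 0.0619944 = 2.54699 m along the plane.

h_p = 2.547 m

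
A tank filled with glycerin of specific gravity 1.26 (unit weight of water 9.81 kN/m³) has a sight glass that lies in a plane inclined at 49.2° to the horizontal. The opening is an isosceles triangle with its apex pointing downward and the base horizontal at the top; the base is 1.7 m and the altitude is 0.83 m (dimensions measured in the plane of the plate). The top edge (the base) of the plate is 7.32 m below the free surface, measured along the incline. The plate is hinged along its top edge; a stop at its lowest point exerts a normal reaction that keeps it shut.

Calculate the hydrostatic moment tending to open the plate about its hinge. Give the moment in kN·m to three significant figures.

M ≈ 14.1 kN·m

γ = 1.26 × 9.81 = 12.3606 kN/m³.
Let θ = 49.2° be the plate's angle to the horizontal; measure y along the incline from where the plane meets the free surface. Vertical depth h = y·sinθ with sinθ = 0.756995.
With the apex down, the centroid sits h/3 = 0.83/3 = 0.276667 m below the base (the top edge), so y_c = 7.32 + 0.276667 = 7.59667 m and h_c = 7.59667 × 0.756995 = 5.75064 m.
A = ½ × 1.7 × 0.83 = 0.7055 m².
Resultant F = γ·h_c·A = 12.3606 × 5.75064 × 0.7055 = 50.1479 kN.
I_c = b·h³/36 = 1.7 × 0.83³/36 = 0.0270011 m⁴.
Centre of pressure: y_p = y_c + I_c/(y_c·A) = 7.59667 + 0.0270011/(7.59667 × 0.7055) = 7.59667 + 0.00503803 = 7.60171 m along the plane.
The resultant acts 0.276667 + 0.00503803 = 0.281705 m (along the plate) below the hinge at the top edge, so the moment about the hinge is M = F × 0.281705 = 50.1479 × 0.281705 = 14.1269 kN·m.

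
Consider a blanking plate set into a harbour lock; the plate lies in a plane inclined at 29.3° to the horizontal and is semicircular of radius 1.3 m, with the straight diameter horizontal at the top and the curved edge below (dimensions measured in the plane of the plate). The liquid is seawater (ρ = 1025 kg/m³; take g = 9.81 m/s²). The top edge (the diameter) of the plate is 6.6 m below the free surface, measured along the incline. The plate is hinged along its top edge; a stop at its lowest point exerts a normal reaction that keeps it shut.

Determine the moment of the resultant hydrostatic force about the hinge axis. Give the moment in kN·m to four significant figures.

M ≈ 53.09 kN·m

γ = ρg = 1025 × 9.81 / 1000 = 10.05525 kN/m³.
Let θ = 29.3° be the plate's angle to the horizontal; measure y along the incline from where the plane meets the free surface. Vertical depth h = y·sinθ with sinθ = 0.489382.
The centroid of a semicircle lies 4r/(3π) = 0.551737 m from the diameter, here below the top edge, so y_c = 6.6 + 0.551737 = 7.15174 m and h_c = 7.15174 × 0.489382 = 3.49993 m.
A = πr²/2 = π × 1.3²/2 = 2.65465 m².
Resultant F = γ·h_c·A = 10.05525 × 3.49993 × 2.65465 = 93.4242 kN.
I_c = (π/8 − 8/(9π))·r⁴ = 0.109757 × 1.3⁴ = 0.313477 m⁴.
Centre of pressure: y_p = y_c + I_c/(y_c·A) = 7.15174 + 0.313477/(7.15174 × 2.65465) = 7.15174 + 0.0165115 = 7.16825 m along the plane.
The resultant acts 0.551737 + 0.0165115 = 0.568249 m (along the plate) below the hinge at the top edge, so the moment about the hinge is M = F × 0.568249 = 93.4242 × 0.568249 = 53.0882 kN·m.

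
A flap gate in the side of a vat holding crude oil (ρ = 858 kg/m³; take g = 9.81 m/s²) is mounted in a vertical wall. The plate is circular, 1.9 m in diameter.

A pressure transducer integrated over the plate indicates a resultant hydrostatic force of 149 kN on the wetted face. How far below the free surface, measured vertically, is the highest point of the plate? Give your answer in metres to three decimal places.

d_top ≈ 5.294 m

γ = ρg = 858 × 9.81 / 1000 = 8.41698 kN/m³.
A = π(0.95)² = 2.83529 m².
From F = γ·h_c·A, the centroid depth is h_c = 149/(8.41698 × 2.83529) = 6.24356 m.
The centroid is at the centre, 0.95 m below the top of the plate, so the highest point sits at h_top = 6.24356 − 0.95 = 5.29356 m below the surface.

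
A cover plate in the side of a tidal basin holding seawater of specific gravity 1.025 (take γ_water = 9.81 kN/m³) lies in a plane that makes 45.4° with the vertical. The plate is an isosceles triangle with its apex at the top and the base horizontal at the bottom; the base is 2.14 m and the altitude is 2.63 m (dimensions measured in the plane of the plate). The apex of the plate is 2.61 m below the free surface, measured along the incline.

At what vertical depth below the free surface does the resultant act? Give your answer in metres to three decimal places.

γ = 1.025 × 9.81 = 10.05525 kN/m³.
The plate makes 45.4° with the vertical, i.e. θ = 90° − 45.4° = 44.6° to the horizontal. Measuring y along the incline from the free-surface line, vertical depth h = y·sinθ with sinθ = 0.702153.
With the apex up, the centroid sits 2h/3 = 2 × 2.63/3 = 1.75333 m below the apex, so y_c = 2.61 + 1.75333 = 4.36333 m and h_c = 4.36333 × 0.702153 = 3.06373 m.
A = ½ × 2.14 × 2.63 = 2.8141 m².
Resultant F = γ·h_c·A = 10.05525 × 3.06373 × 2.8141 = 86.6928 kN.
I_c = b·h³/36 = 2.14 × 2.63³/36 = 1.08138 m⁴.
Centre of pressure: y_p = y_c + I_c/(y_c·A) = 4.36333 + 1.08138/(4.36333 × 2.8141) = 4.36333 + 0.0880685 = 4.4514 m along the plane.
Vertically, h_p = y_p·sinθ = 4.4514 × 0.702153 = 3.12556 m.

h_p = 3.126 m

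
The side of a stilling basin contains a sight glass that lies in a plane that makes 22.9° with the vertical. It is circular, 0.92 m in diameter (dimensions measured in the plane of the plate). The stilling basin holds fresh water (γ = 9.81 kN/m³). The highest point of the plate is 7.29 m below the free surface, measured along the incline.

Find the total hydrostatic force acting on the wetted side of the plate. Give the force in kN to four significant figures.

F ≈ 46.56 kN

γ = 9.81 kN/m³.
The plate makes 22.9° with the vertical, i.e. θ = 90° − 22.9° = 67.1° to the horizontal. Measuring y along the incline from the free-surface line, vertical depth h = y·sinθ with sinθ = 0.921185.
The centroid is at the centre, 0.46 m below the top of the plate, so y_c = 7.29 + 0.46 = 7.75 m and h_c = 7.75 × 0.921185 = 7.13918 m.
A = π(0.46)² = 0.664761 m².
Resultant F = γ·h_c·A = 9.81 × 7.13918 × 0.664761 = 46.5568 kN.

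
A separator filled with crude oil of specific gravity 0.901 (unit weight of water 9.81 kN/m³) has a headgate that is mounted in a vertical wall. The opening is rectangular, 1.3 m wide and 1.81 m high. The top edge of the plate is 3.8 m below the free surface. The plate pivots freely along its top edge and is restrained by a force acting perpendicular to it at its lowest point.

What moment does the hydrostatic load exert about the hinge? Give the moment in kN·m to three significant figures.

M ≈ 94.2 kN·m

γ = 0.901 × 9.81 = 8.83881 kN/m³.
The centroid lies 1.81/2 = 0.905 m below the top edge, so the centroid depth is h_c = 3.8 + 0.905 = 4.705 m.
A = 1.3 × 1.81 = 2.353 m².
Resultant F = γ·h_c·A = 8.83881 × 4.705 × 2.353 = 97.8533 kN.
I_c = b·h³/12 = 1.3 × 1.81³/12 = 0.642389 m⁴.
Centre of pressure: y_p = y_c + I_c/(y_c·A) = 4.705 + 0.642389/(4.705 × 2.353) = 4.705 + 0.0580252 = 4.76303 m along the plane.
The resultant acts 0.905 + 0.0580252 = 0.963025 m (along the plate) below the hinge at the top edge, so the moment about the hinge is M = F × 0.963025 = 97.8533 × 0.963025 = 94.2352 kN·m.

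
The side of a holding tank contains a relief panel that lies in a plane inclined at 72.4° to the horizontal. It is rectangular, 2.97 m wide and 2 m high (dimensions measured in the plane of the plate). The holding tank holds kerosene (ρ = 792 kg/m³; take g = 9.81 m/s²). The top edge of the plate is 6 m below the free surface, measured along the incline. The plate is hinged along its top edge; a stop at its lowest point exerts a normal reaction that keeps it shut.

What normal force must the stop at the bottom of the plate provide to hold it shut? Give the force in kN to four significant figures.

γ = ρg = 792 × 9.81 / 1000 = 7.76952 kN/m³.
Let θ = 72.4° be the plate's angle to the horizontal; measure y along the incline from where the plane meets the free surface. Vertical depth h = y·sinθ with sinθ = 0.953191.
The centroid lies 2/2 = 1 m below the top edge, so y_c = 6 + 1 = 7 m and h_c = 7 × 0.953191 = 6.67234 m.
A = 2.97 × 2 = 5.94 m².
Resultant F = γ·h_c·A = 7.76952 × 6.67234 × 5.94 = 307.935 kN.
I_c = b·h³/12 = 2.97 × 2³/12 = 1.98 m⁴.
Centre of pressure: y_p = y_c + I_c/(y_c·A) = 7 + 1.98/(7 × 5.94) = 7 + 0.047619 = 7.04762 m along the plane.
The resultant acts 1 + 0.047619 = 1.04762 m (along the plate) below the hinge at the top edge, so the moment about the hinge is M = F × 1.04762 = 307.935 × 1.04762 = 322.599 kN·m.
A normal force at the bottom, 2 m from the hinge, must supply this moment: P = 322.599/2 = 161.299 kN.

P ≈ 161.3 kN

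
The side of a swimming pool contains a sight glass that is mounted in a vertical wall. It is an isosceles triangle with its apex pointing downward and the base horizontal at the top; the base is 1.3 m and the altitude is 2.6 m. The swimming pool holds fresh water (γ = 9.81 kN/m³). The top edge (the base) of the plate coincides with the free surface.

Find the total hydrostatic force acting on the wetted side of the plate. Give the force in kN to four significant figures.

F ≈ 14.37 kN

γ = 9.81 kN/m³.
With the apex down, the centroid sits h/3 = 2.6/3 = 0.866667 m below the base (the top edge), so the centroid depth is h_c = 0.866667 m.
A = ½ × 1.3 × 2.6 = 1.69 m².
Resultant F = γ·h_c·A = 9.81 × 0.866667 × 1.69 = 14.3684 kN.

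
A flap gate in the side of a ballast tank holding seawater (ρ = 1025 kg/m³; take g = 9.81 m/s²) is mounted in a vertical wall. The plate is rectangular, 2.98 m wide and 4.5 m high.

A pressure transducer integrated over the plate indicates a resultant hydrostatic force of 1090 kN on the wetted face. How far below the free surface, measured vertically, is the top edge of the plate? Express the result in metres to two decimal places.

d_top ≈ 5.83 m

γ = ρg = 1025 × 9.81 / 1000 = 10.05525 kN/m³.
A = 2.98 × 4.5 = 13.41 m².
From F = γ·h_c·A, the centroid depth is h_c = 1090/(10.05525 × 13.41) = 8.0836 m.
The centroid lies 4.5/2 = 2.25 m below the top edge, so the top edge sits at h_top = 8.0836 − 2.25 = 5.8336 m below the surface.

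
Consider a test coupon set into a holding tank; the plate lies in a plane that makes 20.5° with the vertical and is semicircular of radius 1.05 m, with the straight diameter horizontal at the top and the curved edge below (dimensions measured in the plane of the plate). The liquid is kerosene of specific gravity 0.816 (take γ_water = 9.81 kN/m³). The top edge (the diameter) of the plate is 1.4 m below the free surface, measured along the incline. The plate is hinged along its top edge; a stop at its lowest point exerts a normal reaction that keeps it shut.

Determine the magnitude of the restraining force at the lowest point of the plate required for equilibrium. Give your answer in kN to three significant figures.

γ = 0.816 × 9.81 = 8.00496 kN/m³.
The plate makes 20.5° with the vertical, i.e. θ = 90° − 20.5° = 69.5° to the horizontal. Measuring y along the incline from the free-surface line, vertical depth h = y·sinθ with sinθ = 0.936672.
The centroid of a semicircle lies 4r/(3π) = 0.445634 m from the diameter, here below the top edge, so y_c = 1.4 + 0.445634 = 1.84563 m and h_c = 1.84563 × 0.936672 = 1.72875 m.
A = πr²/2 = π × 1.05²/2 = 1.7318 m².
Resultant F = γ·h_c·A = 8.00496 × 1.72875 × 1.7318 = 23.9656 kN.
I_c = (π/8 − 8/(9π))·r⁴ = 0.109757 × 1.05⁴ = 0.13341 m⁴.
Centre of pressure: y_p = y_c + I_c/(y_c·A) = 1.84563 + 0.13341/(1.84563 × 1.7318) = 1.84563 + 0.0417394 = 1.88737 m along the plane.
The resultant acts 0.445634 + 0.0417394 = 0.487373 m (along the plate) below the hinge at the top edge, so the moment about the hinge is M = F × 0.487373 = 23.9656 × 0.487373 = 11.6802 kN·m.
A normal force at the bottom, 1.05 m from the hinge, must supply this moment: P = 11.6802/1.05 = 11.124 kN.

P ≈ 11.1 kN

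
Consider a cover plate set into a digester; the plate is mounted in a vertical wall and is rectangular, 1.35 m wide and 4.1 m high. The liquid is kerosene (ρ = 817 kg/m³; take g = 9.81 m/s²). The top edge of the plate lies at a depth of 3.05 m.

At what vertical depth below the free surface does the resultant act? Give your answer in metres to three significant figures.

γ = ρg = 817 × 9.81 / 1000 = 8.01477 kN/m³.
The centroid lies 4.1/2 = 2.05 m below the top edge, so the centroid depth is h_c = 3.05 + 2.05 = 5.1 m.
A = 1.35 × 4.1 = 5.535 m².
Resultant F = γ·h_c·A = 8.01477 × 5.1 × 5.535 = 226.245 kN.
I_c = b·h³/12 = 1.35 × 4.1³/12 = 7.75361 m⁴.
Centre of pressure: y_p = y_c + I_c/(y_c·A) = 5.1 + 7.75361/(5.1 × 5.535) = 5.1 + 0.274673 = 5.37467 m along the plane.

h_p = 5.37 m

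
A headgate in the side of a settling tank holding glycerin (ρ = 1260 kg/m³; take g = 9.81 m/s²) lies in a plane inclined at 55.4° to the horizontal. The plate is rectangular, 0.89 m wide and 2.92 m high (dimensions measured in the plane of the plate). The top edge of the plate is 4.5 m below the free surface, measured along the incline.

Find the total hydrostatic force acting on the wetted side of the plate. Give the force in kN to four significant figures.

γ = ρg = 1260 × 9.81 / 1000 = 12.3606 kN/m³.
Let θ = 55.4° be the plate's angle to the horizontal; measure y along the incline from where the plane meets the free surface. Vertical depth h = y·sinθ with sinθ = 0.823136.
The centroid lies 2.92/2 = 1.46 m below the top edge, so y_c = 4.5 + 1.46 = 5.96 m and h_c = 5.96 × 0.823136 = 4.90589 m.
A = 0.89 × 2.92 = 2.5988 m².
Resultant F = γ·h_c·A = 12.3606 × 4.90589 × 2.5988 = 157.591 kN.

F ≈ 157.6 kN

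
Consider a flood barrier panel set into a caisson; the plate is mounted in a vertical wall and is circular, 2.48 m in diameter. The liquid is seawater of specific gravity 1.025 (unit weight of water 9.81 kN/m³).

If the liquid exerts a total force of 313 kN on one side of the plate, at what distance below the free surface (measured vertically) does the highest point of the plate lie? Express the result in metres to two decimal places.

d_top ≈ 5.20 m

γ = 1.025 × 9.81 = 10.05525 kN/m³.
A = π(1.24)² = 4.83051 m².
From F = γ·h_c·A, the centroid depth is h_c = 313/(10.05525 × 4.83051) = 6.44404 m.
The centroid is at the centre, 1.24 m below the top of the plate, so the highest point sits at h_top = 6.44404 − 1.24 = 5.20404 m below the surface.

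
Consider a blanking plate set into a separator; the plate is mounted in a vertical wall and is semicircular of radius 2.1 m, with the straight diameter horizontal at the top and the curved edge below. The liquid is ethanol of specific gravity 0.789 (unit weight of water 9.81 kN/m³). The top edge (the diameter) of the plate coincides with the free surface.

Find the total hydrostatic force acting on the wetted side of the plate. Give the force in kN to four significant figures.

F ≈ 47.79 kN

γ = 0.789 × 9.81 = 7.74009 kN/m³.
The centroid of a semicircle lies 4r/(3π) = 0.891268 m from the diameter, here below the top edge, so the centroid depth is h_c = 0.891268 m.
A = πr²/2 = π × 2.1²/2 = 6.92721 m².
Resultant F = γ·h_c·A = 7.74009 × 0.891268 × 6.92721 = 47.7873 kN.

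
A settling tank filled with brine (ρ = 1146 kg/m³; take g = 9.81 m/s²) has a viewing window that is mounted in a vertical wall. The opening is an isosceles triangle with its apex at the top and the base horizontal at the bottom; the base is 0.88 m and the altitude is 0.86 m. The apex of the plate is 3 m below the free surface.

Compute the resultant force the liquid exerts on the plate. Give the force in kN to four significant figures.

γ = ρg = 1146 × 9.81 / 1000 = 11.24226 kN/m³.
With the apex up, the centroid sits 2h/3 = 2 × 0.86/3 = 0.573333 m below the apex, so the centroid depth is h_c = 3 + 0.573333 = 3.57333 m.
A = ½ × 0.88 × 0.86 = 0.3784 m².
Resultant F = γ·h_c·A = 11.24226 × 3.57333 × 0.3784 = 15.2012 kN.

F ≈ 15.20 kN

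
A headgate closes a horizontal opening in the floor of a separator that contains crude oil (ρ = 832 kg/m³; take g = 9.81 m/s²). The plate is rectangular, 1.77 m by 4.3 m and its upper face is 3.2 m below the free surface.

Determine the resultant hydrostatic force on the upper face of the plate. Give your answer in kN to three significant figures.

γ = ρg = 832 × 9.81 / 1000 = 8.16192 kN/m³.
The plate is horizontal, so pressure is uniform at p = γ·h = 8.16192 × 3.2 = 26.1181 kN/m².
A = 1.77 × 4.3 = 7.611 m².
F = p·A = 26.1181 × 7.611 = 198.785 kN.

F ≈ 199 kN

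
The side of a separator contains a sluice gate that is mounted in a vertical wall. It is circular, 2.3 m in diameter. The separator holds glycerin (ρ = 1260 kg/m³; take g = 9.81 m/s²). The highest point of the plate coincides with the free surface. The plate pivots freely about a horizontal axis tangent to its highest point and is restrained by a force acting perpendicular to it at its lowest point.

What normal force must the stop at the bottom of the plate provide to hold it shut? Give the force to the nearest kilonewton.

γ = ρg = 1260 × 9.81 / 1000 = 12.3606 kN/m³.
The centroid is at the centre, 1.15 m below the top of the plate, so the centroid depth is h_c = 1.15 m.
A = π(1.15)² = 4.15476 m².
Resultant F = γ·h_c·A = 12.3606 × 1.15 × 4.15476 = 59.0586 kN.
I_c = πr⁴/4 = π × 1.15⁴/4 = 1.37367 m⁴.
Centre of pressure: y_p = y_c + I_c/(y_c·A) = 1.15 + 1.37367/(1.15 × 4.15476) = 1.15 + 0.287501 = 1.4375 m along the plane.
The resultant acts 1.15 + 0.287501 = 1.4375 m (along the plate) below the hinge at the top edge, so the moment about the hinge is M = F × 1.4375 = 59.0586 × 1.4375 = 84.8967 kN·m.
A normal force at the bottom, 2.3 m from the hinge, must supply this moment: P = 84.8967/2.3 = 36.9116 kN.

P ≈ 37 kN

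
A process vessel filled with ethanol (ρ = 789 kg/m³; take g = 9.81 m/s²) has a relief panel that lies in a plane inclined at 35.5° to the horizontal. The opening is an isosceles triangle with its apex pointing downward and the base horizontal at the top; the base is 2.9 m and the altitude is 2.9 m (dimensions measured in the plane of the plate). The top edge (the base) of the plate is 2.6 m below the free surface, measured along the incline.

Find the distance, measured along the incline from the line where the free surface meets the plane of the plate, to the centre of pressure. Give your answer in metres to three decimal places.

y_p = 3.698 m

γ = ρg = 789 × 9.81 / 1000 = 7.74009 kN/m³.
Let θ = 35.5° be the plate's angle to the horizontal; measure y along the incline from where the plane meets the free surface. Vertical depth h = y·sinθ with sinθ = 0.580703.
With the apex down, the centroid sits h/3 = 2.9/3 = 0.966667 m below the base (the top edge), so y_c = 2.6 + 0.966667 = 3.56667 m and h_c = 3.56667 × 0.580703 = 2.07118 m.
A = ½ × 2.9 × 2.9 = 4.205 m².
Resultant F = γ·h_c·A = 7.74009 × 2.07118 × 4.205 = 67.4109 kN.
I_c = b·h³/36 = 2.9 × 2.9³/36 = 1.96467 m⁴.
Centre of pressure: y_p = y_c + I_c/(y_c·A) = 3.56667 + 1.96467/(3.56667 × 4.205) = 3.56667 + 0.130997 = 3.69767 m along the plane.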